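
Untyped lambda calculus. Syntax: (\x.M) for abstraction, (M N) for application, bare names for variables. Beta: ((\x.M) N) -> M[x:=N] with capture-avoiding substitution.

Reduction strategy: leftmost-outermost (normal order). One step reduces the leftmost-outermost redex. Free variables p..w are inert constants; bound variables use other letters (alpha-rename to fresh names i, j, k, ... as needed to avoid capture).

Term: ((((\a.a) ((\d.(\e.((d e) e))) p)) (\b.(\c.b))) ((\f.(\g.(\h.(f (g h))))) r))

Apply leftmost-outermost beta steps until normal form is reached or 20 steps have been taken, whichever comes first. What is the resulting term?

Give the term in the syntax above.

Answer: (((p (\b.(\c.b))) (\b.(\c.b))) (\g.(\h.(r (g h)))))

Derivation:
Step 0: ((((\a.a) ((\d.(\e.((d e) e))) p)) (\b.(\c.b))) ((\f.(\g.(\h.(f (g h))))) r))
Step 1: ((((\d.(\e.((d e) e))) p) (\b.(\c.b))) ((\f.(\g.(\h.(f (g h))))) r))
Step 2: (((\e.((p e) e)) (\b.(\c.b))) ((\f.(\g.(\h.(f (g h))))) r))
Step 3: (((p (\b.(\c.b))) (\b.(\c.b))) ((\f.(\g.(\h.(f (g h))))) r))
Step 4: (((p (\b.(\c.b))) (\b.(\c.b))) (\g.(\h.(r (g h)))))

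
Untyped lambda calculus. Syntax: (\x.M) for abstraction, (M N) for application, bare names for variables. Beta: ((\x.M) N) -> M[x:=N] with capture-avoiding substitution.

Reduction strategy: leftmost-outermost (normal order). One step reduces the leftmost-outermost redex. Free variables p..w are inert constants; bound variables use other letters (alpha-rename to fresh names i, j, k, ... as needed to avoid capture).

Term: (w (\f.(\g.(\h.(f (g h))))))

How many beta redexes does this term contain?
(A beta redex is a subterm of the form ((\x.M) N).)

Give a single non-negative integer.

Term: (w (\f.(\g.(\h.(f (g h))))))
  (no redexes)
Total redexes: 0

Answer: 0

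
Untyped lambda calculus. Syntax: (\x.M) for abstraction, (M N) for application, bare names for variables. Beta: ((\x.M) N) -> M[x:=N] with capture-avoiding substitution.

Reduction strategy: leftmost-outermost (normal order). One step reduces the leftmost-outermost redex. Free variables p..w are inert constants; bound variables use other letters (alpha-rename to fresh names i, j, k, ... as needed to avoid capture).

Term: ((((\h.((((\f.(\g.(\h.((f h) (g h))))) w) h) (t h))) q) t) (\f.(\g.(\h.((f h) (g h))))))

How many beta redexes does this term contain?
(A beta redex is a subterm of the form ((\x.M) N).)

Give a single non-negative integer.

Answer: 2

Derivation:
Term: ((((\h.((((\f.(\g.(\h.((f h) (g h))))) w) h) (t h))) q) t) (\f.(\g.(\h.((f h) (g h))))))
  Redex: ((\h.((((\f.(\g.(\h.((f h) (g h))))) w) h) (t h))) q)
  Redex: ((\f.(\g.(\h.((f h) (g h))))) w)
Total redexes: 2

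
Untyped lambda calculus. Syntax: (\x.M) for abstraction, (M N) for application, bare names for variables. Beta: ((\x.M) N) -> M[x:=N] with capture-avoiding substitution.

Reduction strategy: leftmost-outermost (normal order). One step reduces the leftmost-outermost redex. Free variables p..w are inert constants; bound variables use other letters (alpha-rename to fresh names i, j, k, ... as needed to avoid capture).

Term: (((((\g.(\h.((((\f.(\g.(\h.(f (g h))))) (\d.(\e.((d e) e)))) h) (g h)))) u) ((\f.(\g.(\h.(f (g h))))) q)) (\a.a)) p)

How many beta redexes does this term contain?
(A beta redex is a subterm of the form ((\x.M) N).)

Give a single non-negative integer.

Term: (((((\g.(\h.((((\f.(\g.(\h.(f (g h))))) (\d.(\e.((d e) e)))) h) (g h)))) u) ((\f.(\g.(\h.(f (g h))))) q)) (\a.a)) p)
  Redex: ((\g.(\h.((((\f.(\g.(\h.(f (g h))))) (\d.(\e.((d e) e)))) h) (g h)))) u)
  Redex: ((\f.(\g.(\h.(f (g h))))) (\d.(\e.((d e) e))))
  Redex: ((\f.(\g.(\h.(f (g h))))) q)
Total redexes: 3

Answer: 3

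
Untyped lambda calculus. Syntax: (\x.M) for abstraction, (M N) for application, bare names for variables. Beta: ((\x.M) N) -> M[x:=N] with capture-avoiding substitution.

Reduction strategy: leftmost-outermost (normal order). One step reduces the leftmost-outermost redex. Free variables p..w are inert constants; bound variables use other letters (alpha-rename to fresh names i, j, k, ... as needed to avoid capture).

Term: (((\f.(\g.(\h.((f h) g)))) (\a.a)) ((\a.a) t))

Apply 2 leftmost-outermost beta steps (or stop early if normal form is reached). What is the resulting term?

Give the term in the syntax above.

Step 0: (((\f.(\g.(\h.((f h) g)))) (\a.a)) ((\a.a) t))
Step 1: ((\g.(\h.(((\a.a) h) g))) ((\a.a) t))
Step 2: (\h.(((\a.a) h) ((\a.a) t)))

Answer: (\h.(((\a.a) h) ((\a.a) t)))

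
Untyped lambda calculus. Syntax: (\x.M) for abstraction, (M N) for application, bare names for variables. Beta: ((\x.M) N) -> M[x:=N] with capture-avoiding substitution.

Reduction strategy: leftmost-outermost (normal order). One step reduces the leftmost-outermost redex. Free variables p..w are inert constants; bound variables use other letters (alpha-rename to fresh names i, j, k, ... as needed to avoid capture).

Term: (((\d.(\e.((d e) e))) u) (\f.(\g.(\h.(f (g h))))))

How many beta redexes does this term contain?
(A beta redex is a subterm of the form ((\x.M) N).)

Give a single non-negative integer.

Answer: 1

Derivation:
Term: (((\d.(\e.((d e) e))) u) (\f.(\g.(\h.(f (g h))))))
  Redex: ((\d.(\e.((d e) e))) u)
Total redexes: 1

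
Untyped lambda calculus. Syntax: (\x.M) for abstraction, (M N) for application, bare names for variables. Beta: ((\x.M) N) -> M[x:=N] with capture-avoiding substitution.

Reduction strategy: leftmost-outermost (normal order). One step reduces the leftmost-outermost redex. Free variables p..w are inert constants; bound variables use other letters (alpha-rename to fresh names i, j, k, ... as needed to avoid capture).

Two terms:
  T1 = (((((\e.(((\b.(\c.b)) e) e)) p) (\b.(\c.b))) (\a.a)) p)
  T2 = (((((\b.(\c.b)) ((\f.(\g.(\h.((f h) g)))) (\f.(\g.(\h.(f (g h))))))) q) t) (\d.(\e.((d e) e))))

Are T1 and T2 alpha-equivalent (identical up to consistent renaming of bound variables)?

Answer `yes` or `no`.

Term 1: (((((\e.(((\b.(\c.b)) e) e)) p) (\b.(\c.b))) (\a.a)) p)
Term 2: (((((\b.(\c.b)) ((\f.(\g.(\h.((f h) g)))) (\f.(\g.(\h.(f (g h))))))) q) t) (\d.(\e.((d e) e))))
Alpha-equivalence: compare structure up to binder renaming.
Result: False

Answer: no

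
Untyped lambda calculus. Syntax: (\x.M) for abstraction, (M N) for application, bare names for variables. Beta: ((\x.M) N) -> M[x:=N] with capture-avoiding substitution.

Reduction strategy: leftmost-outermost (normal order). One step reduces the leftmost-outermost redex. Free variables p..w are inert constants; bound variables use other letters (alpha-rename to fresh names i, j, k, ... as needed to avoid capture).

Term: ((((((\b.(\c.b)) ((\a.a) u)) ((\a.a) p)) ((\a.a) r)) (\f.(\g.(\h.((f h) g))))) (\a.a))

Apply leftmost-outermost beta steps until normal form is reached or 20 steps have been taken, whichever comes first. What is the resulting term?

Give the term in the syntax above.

Answer: (((u r) (\f.(\g.(\h.((f h) g))))) (\a.a))

Derivation:
Step 0: ((((((\b.(\c.b)) ((\a.a) u)) ((\a.a) p)) ((\a.a) r)) (\f.(\g.(\h.((f h) g))))) (\a.a))
Step 1: (((((\c.((\a.a) u)) ((\a.a) p)) ((\a.a) r)) (\f.(\g.(\h.((f h) g))))) (\a.a))
Step 2: (((((\a.a) u) ((\a.a) r)) (\f.(\g.(\h.((f h) g))))) (\a.a))
Step 3: (((u ((\a.a) r)) (\f.(\g.(\h.((f h) g))))) (\a.a))
Step 4: (((u r) (\f.(\g.(\h.((f h) g))))) (\a.a))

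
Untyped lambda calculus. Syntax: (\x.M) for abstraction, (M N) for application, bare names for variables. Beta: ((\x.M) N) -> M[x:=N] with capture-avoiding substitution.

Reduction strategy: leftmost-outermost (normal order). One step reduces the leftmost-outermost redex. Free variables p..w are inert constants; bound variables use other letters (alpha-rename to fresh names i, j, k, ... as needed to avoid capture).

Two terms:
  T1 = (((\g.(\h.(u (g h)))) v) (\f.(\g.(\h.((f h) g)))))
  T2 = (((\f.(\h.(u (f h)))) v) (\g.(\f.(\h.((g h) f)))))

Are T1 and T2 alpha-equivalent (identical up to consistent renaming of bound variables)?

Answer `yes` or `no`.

Term 1: (((\g.(\h.(u (g h)))) v) (\f.(\g.(\h.((f h) g)))))
Term 2: (((\f.(\h.(u (f h)))) v) (\g.(\f.(\h.((g h) f)))))
Alpha-equivalence: compare structure up to binder renaming.
Result: True

Answer: yes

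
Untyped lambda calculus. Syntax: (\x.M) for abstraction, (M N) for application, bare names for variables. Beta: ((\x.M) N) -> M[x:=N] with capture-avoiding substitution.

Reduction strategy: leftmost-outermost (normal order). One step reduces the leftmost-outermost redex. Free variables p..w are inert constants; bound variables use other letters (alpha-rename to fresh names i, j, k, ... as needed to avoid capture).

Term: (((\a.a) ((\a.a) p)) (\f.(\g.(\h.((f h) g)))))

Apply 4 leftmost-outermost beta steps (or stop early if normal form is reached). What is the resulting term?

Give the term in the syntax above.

Answer: (p (\f.(\g.(\h.((f h) g)))))

Derivation:
Step 0: (((\a.a) ((\a.a) p)) (\f.(\g.(\h.((f h) g)))))
Step 1: (((\a.a) p) (\f.(\g.(\h.((f h) g)))))
Step 2: (p (\f.(\g.(\h.((f h) g)))))
Step 3: (normal form reached)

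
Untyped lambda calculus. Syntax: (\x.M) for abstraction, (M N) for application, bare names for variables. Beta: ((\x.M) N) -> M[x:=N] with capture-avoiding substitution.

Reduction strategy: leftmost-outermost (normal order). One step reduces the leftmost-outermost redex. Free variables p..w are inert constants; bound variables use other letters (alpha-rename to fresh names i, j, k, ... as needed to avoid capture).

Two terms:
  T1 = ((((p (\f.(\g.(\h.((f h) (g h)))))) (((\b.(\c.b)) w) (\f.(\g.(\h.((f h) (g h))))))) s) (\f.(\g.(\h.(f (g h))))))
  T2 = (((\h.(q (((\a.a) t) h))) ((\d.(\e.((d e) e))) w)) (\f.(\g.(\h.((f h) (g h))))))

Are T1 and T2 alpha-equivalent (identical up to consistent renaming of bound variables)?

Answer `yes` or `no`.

Answer: no

Derivation:
Term 1: ((((p (\f.(\g.(\h.((f h) (g h)))))) (((\b.(\c.b)) w) (\f.(\g.(\h.((f h) (g h))))))) s) (\f.(\g.(\h.(f (g h))))))
Term 2: (((\h.(q (((\a.a) t) h))) ((\d.(\e.((d e) e))) w)) (\f.(\g.(\h.((f h) (g h))))))
Alpha-equivalence: compare structure up to binder renaming.
Result: False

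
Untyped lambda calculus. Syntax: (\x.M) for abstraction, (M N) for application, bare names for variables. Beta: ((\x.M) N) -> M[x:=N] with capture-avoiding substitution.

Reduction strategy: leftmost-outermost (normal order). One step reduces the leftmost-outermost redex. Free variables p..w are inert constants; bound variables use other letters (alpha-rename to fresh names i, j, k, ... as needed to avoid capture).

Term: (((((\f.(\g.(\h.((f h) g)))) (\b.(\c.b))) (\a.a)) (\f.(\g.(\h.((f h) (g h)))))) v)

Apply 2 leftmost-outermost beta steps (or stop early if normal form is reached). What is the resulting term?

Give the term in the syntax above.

Step 0: (((((\f.(\g.(\h.((f h) g)))) (\b.(\c.b))) (\a.a)) (\f.(\g.(\h.((f h) (g h)))))) v)
Step 1: ((((\g.(\h.(((\b.(\c.b)) h) g))) (\a.a)) (\f.(\g.(\h.((f h) (g h)))))) v)
Step 2: (((\h.(((\b.(\c.b)) h) (\a.a))) (\f.(\g.(\h.((f h) (g h)))))) v)

Answer: (((\h.(((\b.(\c.b)) h) (\a.a))) (\f.(\g.(\h.((f h) (g h)))))) v)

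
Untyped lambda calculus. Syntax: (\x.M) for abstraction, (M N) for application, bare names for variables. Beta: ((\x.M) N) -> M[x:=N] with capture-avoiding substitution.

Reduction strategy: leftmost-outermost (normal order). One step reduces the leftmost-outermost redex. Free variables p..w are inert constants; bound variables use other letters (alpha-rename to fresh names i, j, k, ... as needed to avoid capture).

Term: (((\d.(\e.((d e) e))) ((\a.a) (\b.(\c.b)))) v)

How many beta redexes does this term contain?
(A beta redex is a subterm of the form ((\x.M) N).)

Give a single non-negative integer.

Answer: 2

Derivation:
Term: (((\d.(\e.((d e) e))) ((\a.a) (\b.(\c.b)))) v)
  Redex: ((\d.(\e.((d e) e))) ((\a.a) (\b.(\c.b))))
  Redex: ((\a.a) (\b.(\c.b)))
Total redexes: 2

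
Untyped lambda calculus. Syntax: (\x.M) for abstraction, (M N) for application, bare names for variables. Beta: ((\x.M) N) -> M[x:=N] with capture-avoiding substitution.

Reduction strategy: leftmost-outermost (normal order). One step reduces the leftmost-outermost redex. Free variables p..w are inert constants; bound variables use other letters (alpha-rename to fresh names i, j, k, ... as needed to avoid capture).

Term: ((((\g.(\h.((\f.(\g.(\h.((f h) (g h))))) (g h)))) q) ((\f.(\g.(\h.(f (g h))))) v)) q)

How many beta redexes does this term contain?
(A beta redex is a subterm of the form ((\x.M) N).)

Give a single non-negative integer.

Term: ((((\g.(\h.((\f.(\g.(\h.((f h) (g h))))) (g h)))) q) ((\f.(\g.(\h.(f (g h))))) v)) q)
  Redex: ((\g.(\h.((\f.(\g.(\h.((f h) (g h))))) (g h)))) q)
  Redex: ((\f.(\g.(\h.((f h) (g h))))) (g h))
  Redex: ((\f.(\g.(\h.(f (g h))))) v)
Total redexes: 3

Answer: 3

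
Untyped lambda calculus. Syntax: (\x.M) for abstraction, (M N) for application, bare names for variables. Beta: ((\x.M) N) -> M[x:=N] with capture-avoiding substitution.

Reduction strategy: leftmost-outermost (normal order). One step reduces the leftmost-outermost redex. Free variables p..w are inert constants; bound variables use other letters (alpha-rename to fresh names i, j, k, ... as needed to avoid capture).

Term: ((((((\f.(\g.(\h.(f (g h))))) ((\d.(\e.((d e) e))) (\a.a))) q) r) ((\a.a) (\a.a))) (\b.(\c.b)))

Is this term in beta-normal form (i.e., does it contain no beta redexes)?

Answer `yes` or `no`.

Term: ((((((\f.(\g.(\h.(f (g h))))) ((\d.(\e.((d e) e))) (\a.a))) q) r) ((\a.a) (\a.a))) (\b.(\c.b)))
Found 3 beta redex(es).

Answer: no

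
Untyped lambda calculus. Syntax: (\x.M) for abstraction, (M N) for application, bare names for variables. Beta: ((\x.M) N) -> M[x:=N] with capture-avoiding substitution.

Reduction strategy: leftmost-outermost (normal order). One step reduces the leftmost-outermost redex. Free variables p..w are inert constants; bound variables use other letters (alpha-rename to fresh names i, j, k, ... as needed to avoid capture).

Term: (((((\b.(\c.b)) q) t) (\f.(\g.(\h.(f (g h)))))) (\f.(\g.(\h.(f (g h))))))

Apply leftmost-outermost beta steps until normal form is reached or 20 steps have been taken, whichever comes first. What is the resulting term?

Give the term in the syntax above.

Step 0: (((((\b.(\c.b)) q) t) (\f.(\g.(\h.(f (g h)))))) (\f.(\g.(\h.(f (g h))))))
Step 1: ((((\c.q) t) (\f.(\g.(\h.(f (g h)))))) (\f.(\g.(\h.(f (g h))))))
Step 2: ((q (\f.(\g.(\h.(f (g h)))))) (\f.(\g.(\h.(f (g h))))))

Answer: ((q (\f.(\g.(\h.(f (g h)))))) (\f.(\g.(\h.(f (g h))))))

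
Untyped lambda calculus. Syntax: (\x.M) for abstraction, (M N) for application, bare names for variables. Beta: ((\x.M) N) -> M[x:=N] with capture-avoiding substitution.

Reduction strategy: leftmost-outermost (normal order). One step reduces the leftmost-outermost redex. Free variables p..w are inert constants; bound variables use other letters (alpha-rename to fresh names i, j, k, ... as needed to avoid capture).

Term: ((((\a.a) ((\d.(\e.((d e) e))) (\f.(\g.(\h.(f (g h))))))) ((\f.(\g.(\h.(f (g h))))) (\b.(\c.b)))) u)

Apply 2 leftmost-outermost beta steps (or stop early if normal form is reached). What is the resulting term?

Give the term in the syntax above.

Step 0: ((((\a.a) ((\d.(\e.((d e) e))) (\f.(\g.(\h.(f (g h))))))) ((\f.(\g.(\h.(f (g h))))) (\b.(\c.b)))) u)
Step 1: ((((\d.(\e.((d e) e))) (\f.(\g.(\h.(f (g h)))))) ((\f.(\g.(\h.(f (g h))))) (\b.(\c.b)))) u)
Step 2: (((\e.(((\f.(\g.(\h.(f (g h))))) e) e)) ((\f.(\g.(\h.(f (g h))))) (\b.(\c.b)))) u)

Answer: (((\e.(((\f.(\g.(\h.(f (g h))))) e) e)) ((\f.(\g.(\h.(f (g h))))) (\b.(\c.b)))) u)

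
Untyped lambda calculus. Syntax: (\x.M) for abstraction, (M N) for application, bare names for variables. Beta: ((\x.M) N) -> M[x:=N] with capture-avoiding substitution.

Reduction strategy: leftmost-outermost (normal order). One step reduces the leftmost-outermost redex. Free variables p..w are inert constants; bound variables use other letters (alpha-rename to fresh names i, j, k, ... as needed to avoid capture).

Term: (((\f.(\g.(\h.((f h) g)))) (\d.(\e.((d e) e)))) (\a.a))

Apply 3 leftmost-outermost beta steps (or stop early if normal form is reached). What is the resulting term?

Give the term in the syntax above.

Step 0: (((\f.(\g.(\h.((f h) g)))) (\d.(\e.((d e) e)))) (\a.a))
Step 1: ((\g.(\h.(((\d.(\e.((d e) e))) h) g))) (\a.a))
Step 2: (\h.(((\d.(\e.((d e) e))) h) (\a.a)))
Step 3: (\h.((\e.((h e) e)) (\a.a)))

Answer: (\h.((\e.((h e) e)) (\a.a)))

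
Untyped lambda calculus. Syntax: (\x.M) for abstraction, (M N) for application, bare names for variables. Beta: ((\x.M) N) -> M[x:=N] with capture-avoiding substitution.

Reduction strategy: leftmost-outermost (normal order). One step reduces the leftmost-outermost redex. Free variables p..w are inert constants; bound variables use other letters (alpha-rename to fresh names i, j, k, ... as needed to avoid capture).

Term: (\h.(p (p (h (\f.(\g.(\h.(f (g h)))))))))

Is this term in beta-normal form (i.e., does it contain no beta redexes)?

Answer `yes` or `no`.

Answer: yes

Derivation:
Term: (\h.(p (p (h (\f.(\g.(\h.(f (g h)))))))))
No beta redexes found.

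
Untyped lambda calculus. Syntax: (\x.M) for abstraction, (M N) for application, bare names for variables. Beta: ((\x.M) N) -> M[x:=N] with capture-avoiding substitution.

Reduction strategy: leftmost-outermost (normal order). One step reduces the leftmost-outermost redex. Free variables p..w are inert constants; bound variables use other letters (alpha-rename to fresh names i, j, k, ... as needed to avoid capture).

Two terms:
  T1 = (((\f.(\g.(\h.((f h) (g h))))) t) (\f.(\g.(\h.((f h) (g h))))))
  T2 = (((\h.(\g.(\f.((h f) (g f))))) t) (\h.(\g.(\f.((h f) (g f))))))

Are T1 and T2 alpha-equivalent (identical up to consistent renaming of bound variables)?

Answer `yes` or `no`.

Answer: yes

Derivation:
Term 1: (((\f.(\g.(\h.((f h) (g h))))) t) (\f.(\g.(\h.((f h) (g h))))))
Term 2: (((\h.(\g.(\f.((h f) (g f))))) t) (\h.(\g.(\f.((h f) (g f))))))
Alpha-equivalence: compare structure up to binder renaming.
Result: True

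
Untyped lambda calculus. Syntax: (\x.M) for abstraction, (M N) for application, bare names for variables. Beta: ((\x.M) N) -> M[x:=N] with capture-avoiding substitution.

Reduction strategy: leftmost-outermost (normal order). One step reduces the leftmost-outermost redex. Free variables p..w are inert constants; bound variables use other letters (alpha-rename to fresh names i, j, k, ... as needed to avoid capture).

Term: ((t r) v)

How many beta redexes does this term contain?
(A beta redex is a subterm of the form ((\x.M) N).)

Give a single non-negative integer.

Answer: 0

Derivation:
Term: ((t r) v)
  (no redexes)
Total redexes: 0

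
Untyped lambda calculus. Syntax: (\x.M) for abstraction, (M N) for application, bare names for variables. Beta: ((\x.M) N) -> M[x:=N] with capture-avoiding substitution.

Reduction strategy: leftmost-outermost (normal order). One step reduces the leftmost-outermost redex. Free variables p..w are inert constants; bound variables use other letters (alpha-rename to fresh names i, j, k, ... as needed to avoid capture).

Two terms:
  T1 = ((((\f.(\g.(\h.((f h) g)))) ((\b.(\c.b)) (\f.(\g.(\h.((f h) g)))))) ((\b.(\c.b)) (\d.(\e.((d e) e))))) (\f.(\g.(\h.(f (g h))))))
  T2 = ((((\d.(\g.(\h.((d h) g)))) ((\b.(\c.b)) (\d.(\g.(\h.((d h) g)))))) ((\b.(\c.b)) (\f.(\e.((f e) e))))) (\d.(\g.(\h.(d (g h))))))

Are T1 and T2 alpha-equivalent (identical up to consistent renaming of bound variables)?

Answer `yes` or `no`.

Term 1: ((((\f.(\g.(\h.((f h) g)))) ((\b.(\c.b)) (\f.(\g.(\h.((f h) g)))))) ((\b.(\c.b)) (\d.(\e.((d e) e))))) (\f.(\g.(\h.(f (g h))))))
Term 2: ((((\d.(\g.(\h.((d h) g)))) ((\b.(\c.b)) (\d.(\g.(\h.((d h) g)))))) ((\b.(\c.b)) (\f.(\e.((f e) e))))) (\d.(\g.(\h.(d (g h))))))
Alpha-equivalence: compare structure up to binder renaming.
Result: True

Answer: yes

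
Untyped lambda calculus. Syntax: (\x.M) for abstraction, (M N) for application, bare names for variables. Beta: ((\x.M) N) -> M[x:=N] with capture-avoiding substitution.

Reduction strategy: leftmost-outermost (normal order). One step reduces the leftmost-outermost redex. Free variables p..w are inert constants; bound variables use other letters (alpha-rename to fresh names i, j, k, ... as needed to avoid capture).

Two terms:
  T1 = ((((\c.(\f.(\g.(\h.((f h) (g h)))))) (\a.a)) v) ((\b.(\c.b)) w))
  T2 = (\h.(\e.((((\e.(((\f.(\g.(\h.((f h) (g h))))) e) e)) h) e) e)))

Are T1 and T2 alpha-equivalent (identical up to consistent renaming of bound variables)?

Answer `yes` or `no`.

Term 1: ((((\c.(\f.(\g.(\h.((f h) (g h)))))) (\a.a)) v) ((\b.(\c.b)) w))
Term 2: (\h.(\e.((((\e.(((\f.(\g.(\h.((f h) (g h))))) e) e)) h) e) e)))
Alpha-equivalence: compare structure up to binder renaming.
Result: False

Answer: no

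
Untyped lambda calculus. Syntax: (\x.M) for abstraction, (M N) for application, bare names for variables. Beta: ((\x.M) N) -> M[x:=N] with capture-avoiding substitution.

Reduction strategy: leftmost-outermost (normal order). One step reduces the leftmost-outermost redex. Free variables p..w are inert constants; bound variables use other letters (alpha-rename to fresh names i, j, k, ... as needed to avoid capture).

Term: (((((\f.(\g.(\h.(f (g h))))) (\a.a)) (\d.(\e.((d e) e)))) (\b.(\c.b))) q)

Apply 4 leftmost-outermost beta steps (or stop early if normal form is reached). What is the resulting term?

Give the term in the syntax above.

Answer: (((\d.(\e.((d e) e))) (\b.(\c.b))) q)

Derivation:
Step 0: (((((\f.(\g.(\h.(f (g h))))) (\a.a)) (\d.(\e.((d e) e)))) (\b.(\c.b))) q)
Step 1: ((((\g.(\h.((\a.a) (g h)))) (\d.(\e.((d e) e)))) (\b.(\c.b))) q)
Step 2: (((\h.((\a.a) ((\d.(\e.((d e) e))) h))) (\b.(\c.b))) q)
Step 3: (((\a.a) ((\d.(\e.((d e) e))) (\b.(\c.b)))) q)
Step 4: (((\d.(\e.((d e) e))) (\b.(\c.b))) q)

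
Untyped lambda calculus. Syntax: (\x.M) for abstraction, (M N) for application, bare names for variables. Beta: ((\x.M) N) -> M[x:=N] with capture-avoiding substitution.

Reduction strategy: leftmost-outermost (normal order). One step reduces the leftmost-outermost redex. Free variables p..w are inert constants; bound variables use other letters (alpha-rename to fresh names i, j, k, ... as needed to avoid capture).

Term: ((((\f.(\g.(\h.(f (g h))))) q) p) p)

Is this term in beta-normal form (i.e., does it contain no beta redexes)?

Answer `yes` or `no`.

Term: ((((\f.(\g.(\h.(f (g h))))) q) p) p)
Found 1 beta redex(es).

Answer: no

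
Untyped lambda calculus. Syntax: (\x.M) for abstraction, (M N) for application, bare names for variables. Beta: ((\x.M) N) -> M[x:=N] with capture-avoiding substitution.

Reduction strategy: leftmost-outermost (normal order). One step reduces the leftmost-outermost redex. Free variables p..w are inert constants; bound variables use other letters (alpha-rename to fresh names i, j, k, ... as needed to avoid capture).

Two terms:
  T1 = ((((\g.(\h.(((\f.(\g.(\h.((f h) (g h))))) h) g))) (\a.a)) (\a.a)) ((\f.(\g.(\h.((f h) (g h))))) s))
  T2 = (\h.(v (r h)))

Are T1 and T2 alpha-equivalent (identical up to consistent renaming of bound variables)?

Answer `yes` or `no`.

Answer: no

Derivation:
Term 1: ((((\g.(\h.(((\f.(\g.(\h.((f h) (g h))))) h) g))) (\a.a)) (\a.a)) ((\f.(\g.(\h.((f h) (g h))))) s))
Term 2: (\h.(v (r h)))
Alpha-equivalence: compare structure up to binder renaming.
Result: False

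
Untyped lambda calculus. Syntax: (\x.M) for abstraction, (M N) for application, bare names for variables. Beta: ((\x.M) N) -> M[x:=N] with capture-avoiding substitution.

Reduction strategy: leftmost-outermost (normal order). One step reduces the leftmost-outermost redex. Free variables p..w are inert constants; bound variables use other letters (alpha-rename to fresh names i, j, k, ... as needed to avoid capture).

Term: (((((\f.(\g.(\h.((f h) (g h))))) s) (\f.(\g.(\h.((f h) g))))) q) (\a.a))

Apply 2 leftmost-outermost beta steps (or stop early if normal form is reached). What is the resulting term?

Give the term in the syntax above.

Answer: (((\h.((s h) ((\f.(\g.(\h.((f h) g)))) h))) q) (\a.a))

Derivation:
Step 0: (((((\f.(\g.(\h.((f h) (g h))))) s) (\f.(\g.(\h.((f h) g))))) q) (\a.a))
Step 1: ((((\g.(\h.((s h) (g h)))) (\f.(\g.(\h.((f h) g))))) q) (\a.a))
Step 2: (((\h.((s h) ((\f.(\g.(\h.((f h) g)))) h))) q) (\a.a))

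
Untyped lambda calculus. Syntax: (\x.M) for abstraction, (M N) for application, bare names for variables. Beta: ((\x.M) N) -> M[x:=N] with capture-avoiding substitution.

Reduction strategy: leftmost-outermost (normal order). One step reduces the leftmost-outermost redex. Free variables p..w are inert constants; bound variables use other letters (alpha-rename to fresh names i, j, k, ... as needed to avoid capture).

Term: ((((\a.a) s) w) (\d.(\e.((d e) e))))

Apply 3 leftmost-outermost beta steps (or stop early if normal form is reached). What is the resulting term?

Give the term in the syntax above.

Step 0: ((((\a.a) s) w) (\d.(\e.((d e) e))))
Step 1: ((s w) (\d.(\e.((d e) e))))
Step 2: (normal form reached)

Answer: ((s w) (\d.(\e.((d e) e))))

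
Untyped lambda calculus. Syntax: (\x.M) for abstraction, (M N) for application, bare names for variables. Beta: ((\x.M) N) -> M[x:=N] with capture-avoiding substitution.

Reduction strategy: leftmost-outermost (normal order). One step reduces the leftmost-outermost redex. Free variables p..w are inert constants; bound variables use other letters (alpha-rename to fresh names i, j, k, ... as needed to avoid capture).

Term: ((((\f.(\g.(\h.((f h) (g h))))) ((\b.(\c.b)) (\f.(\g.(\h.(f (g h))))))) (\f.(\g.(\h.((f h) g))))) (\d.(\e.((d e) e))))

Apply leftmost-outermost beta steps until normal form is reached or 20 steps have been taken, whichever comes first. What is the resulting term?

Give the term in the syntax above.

Step 0: ((((\f.(\g.(\h.((f h) (g h))))) ((\b.(\c.b)) (\f.(\g.(\h.(f (g h))))))) (\f.(\g.(\h.((f h) g))))) (\d.(\e.((d e) e))))
Step 1: (((\g.(\h.((((\b.(\c.b)) (\f.(\g.(\h.(f (g h)))))) h) (g h)))) (\f.(\g.(\h.((f h) g))))) (\d.(\e.((d e) e))))
Step 2: ((\h.((((\b.(\c.b)) (\f.(\g.(\h.(f (g h)))))) h) ((\f.(\g.(\h.((f h) g)))) h))) (\d.(\e.((d e) e))))
Step 3: ((((\b.(\c.b)) (\f.(\g.(\h.(f (g h)))))) (\d.(\e.((d e) e)))) ((\f.(\g.(\h.((f h) g)))) (\d.(\e.((d e) e)))))
Step 4: (((\c.(\f.(\g.(\h.(f (g h)))))) (\d.(\e.((d e) e)))) ((\f.(\g.(\h.((f h) g)))) (\d.(\e.((d e) e)))))
Step 5: ((\f.(\g.(\h.(f (g h))))) ((\f.(\g.(\h.((f h) g)))) (\d.(\e.((d e) e)))))
Step 6: (\g.(\h.(((\f.(\g.(\h.((f h) g)))) (\d.(\e.((d e) e)))) (g h))))
Step 7: (\g.(\h.((\g.(\h.(((\d.(\e.((d e) e))) h) g))) (g h))))
Step 8: (\g.(\h.(\i.(((\d.(\e.((d e) e))) i) (g h)))))
Step 9: (\g.(\h.(\i.((\e.((i e) e)) (g h)))))
Step 10: (\g.(\h.(\i.((i (g h)) (g h)))))

Answer: (\g.(\h.(\i.((i (g h)) (g h)))))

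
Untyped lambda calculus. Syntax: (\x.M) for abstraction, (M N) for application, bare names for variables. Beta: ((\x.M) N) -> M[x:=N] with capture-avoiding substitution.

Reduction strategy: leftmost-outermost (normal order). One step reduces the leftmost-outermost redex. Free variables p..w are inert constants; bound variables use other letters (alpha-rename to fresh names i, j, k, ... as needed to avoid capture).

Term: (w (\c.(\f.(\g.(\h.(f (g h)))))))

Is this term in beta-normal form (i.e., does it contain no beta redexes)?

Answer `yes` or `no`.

Answer: yes

Derivation:
Term: (w (\c.(\f.(\g.(\h.(f (g h)))))))
No beta redexes found.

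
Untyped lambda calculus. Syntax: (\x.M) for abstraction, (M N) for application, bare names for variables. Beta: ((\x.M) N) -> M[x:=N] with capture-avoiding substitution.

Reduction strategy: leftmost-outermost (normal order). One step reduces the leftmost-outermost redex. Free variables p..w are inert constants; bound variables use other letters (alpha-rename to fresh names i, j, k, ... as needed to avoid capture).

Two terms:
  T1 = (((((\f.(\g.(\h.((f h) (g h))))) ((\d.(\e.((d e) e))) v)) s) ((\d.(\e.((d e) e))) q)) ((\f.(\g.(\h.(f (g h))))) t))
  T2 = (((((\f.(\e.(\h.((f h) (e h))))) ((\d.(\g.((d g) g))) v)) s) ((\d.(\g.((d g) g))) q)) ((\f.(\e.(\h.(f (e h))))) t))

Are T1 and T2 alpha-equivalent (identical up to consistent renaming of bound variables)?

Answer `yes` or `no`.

Answer: yes

Derivation:
Term 1: (((((\f.(\g.(\h.((f h) (g h))))) ((\d.(\e.((d e) e))) v)) s) ((\d.(\e.((d e) e))) q)) ((\f.(\g.(\h.(f (g h))))) t))
Term 2: (((((\f.(\e.(\h.((f h) (e h))))) ((\d.(\g.((d g) g))) v)) s) ((\d.(\g.((d g) g))) q)) ((\f.(\e.(\h.(f (e h))))) t))
Alpha-equivalence: compare structure up to binder renaming.
Result: True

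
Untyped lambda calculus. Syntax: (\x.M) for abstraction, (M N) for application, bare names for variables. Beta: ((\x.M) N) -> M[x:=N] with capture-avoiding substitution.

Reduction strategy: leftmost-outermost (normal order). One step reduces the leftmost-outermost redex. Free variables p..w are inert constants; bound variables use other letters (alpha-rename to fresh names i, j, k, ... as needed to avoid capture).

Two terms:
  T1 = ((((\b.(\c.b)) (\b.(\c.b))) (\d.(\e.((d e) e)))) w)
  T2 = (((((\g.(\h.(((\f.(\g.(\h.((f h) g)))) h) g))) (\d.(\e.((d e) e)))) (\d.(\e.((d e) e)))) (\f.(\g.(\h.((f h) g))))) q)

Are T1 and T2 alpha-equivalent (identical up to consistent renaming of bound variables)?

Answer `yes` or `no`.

Answer: no

Derivation:
Term 1: ((((\b.(\c.b)) (\b.(\c.b))) (\d.(\e.((d e) e)))) w)
Term 2: (((((\g.(\h.(((\f.(\g.(\h.((f h) g)))) h) g))) (\d.(\e.((d e) e)))) (\d.(\e.((d e) e)))) (\f.(\g.(\h.((f h) g))))) q)
Alpha-equivalence: compare structure up to binder renaming.
Result: False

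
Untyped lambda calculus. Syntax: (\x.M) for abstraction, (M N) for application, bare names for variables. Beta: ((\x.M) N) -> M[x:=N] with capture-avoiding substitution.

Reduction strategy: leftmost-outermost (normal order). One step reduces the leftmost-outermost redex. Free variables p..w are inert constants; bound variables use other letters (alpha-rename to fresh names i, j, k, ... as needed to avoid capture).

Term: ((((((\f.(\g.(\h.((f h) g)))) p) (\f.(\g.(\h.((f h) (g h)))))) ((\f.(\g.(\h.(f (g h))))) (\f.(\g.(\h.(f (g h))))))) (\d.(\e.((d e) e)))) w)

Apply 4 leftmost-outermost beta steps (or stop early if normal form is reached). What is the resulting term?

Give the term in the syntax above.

Step 0: ((((((\f.(\g.(\h.((f h) g)))) p) (\f.(\g.(\h.((f h) (g h)))))) ((\f.(\g.(\h.(f (g h))))) (\f.(\g.(\h.(f (g h))))))) (\d.(\e.((d e) e)))) w)
Step 1: (((((\g.(\h.((p h) g))) (\f.(\g.(\h.((f h) (g h)))))) ((\f.(\g.(\h.(f (g h))))) (\f.(\g.(\h.(f (g h))))))) (\d.(\e.((d e) e)))) w)
Step 2: ((((\h.((p h) (\f.(\g.(\h.((f h) (g h))))))) ((\f.(\g.(\h.(f (g h))))) (\f.(\g.(\h.(f (g h))))))) (\d.(\e.((d e) e)))) w)
Step 3: ((((p ((\f.(\g.(\h.(f (g h))))) (\f.(\g.(\h.(f (g h))))))) (\f.(\g.(\h.((f h) (g h)))))) (\d.(\e.((d e) e)))) w)
Step 4: ((((p (\g.(\h.((\f.(\g.(\h.(f (g h))))) (g h))))) (\f.(\g.(\h.((f h) (g h)))))) (\d.(\e.((d e) e)))) w)

Answer: ((((p (\g.(\h.((\f.(\g.(\h.(f (g h))))) (g h))))) (\f.(\g.(\h.((f h) (g h)))))) (\d.(\e.((d e) e)))) w)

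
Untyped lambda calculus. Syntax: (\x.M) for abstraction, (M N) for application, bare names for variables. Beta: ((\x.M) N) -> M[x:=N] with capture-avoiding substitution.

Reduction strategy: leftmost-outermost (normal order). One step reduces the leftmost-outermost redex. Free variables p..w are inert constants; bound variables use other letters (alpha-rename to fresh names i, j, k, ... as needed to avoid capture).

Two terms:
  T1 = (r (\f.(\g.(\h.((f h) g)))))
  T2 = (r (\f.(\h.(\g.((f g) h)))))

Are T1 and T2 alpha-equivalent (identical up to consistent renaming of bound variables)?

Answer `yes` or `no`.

Answer: yes

Derivation:
Term 1: (r (\f.(\g.(\h.((f h) g)))))
Term 2: (r (\f.(\h.(\g.((f g) h)))))
Alpha-equivalence: compare structure up to binder renaming.
Result: True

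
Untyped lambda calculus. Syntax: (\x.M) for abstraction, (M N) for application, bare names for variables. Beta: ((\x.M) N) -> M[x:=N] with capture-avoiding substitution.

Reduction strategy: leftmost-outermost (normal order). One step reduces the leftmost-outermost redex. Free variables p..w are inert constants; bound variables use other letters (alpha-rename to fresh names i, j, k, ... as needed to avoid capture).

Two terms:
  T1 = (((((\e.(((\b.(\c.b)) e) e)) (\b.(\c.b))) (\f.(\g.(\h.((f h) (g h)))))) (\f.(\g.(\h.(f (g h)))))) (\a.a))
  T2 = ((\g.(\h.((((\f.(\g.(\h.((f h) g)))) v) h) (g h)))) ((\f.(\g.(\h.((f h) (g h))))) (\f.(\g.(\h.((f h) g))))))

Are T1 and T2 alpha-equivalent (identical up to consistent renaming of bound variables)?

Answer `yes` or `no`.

Answer: no

Derivation:
Term 1: (((((\e.(((\b.(\c.b)) e) e)) (\b.(\c.b))) (\f.(\g.(\h.((f h) (g h)))))) (\f.(\g.(\h.(f (g h)))))) (\a.a))
Term 2: ((\g.(\h.((((\f.(\g.(\h.((f h) g)))) v) h) (g h)))) ((\f.(\g.(\h.((f h) (g h))))) (\f.(\g.(\h.((f h) g))))))
Alpha-equivalence: compare structure up to binder renaming.
Result: False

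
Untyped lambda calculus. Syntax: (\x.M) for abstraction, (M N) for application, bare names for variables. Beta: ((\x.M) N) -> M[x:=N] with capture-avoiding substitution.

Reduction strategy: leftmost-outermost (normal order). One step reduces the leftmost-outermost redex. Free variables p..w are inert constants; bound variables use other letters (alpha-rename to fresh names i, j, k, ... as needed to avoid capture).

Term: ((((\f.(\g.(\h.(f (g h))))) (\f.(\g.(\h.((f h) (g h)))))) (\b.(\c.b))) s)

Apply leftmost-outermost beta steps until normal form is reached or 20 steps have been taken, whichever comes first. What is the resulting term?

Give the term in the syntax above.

Step 0: ((((\f.(\g.(\h.(f (g h))))) (\f.(\g.(\h.((f h) (g h)))))) (\b.(\c.b))) s)
Step 1: (((\g.(\h.((\f.(\g.(\h.((f h) (g h))))) (g h)))) (\b.(\c.b))) s)
Step 2: ((\h.((\f.(\g.(\h.((f h) (g h))))) ((\b.(\c.b)) h))) s)
Step 3: ((\f.(\g.(\h.((f h) (g h))))) ((\b.(\c.b)) s))
Step 4: (\g.(\h.((((\b.(\c.b)) s) h) (g h))))
Step 5: (\g.(\h.(((\c.s) h) (g h))))
Step 6: (\g.(\h.(s (g h))))

Answer: (\g.(\h.(s (g h))))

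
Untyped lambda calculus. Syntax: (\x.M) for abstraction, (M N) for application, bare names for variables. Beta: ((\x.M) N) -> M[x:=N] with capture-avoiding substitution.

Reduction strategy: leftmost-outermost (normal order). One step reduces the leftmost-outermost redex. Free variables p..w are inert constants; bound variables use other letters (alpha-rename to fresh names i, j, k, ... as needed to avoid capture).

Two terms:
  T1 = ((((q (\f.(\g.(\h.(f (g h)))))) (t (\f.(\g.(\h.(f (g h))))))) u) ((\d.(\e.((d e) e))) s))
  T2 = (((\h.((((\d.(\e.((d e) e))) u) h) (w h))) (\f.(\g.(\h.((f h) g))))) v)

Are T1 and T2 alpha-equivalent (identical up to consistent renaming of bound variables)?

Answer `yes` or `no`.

Term 1: ((((q (\f.(\g.(\h.(f (g h)))))) (t (\f.(\g.(\h.(f (g h))))))) u) ((\d.(\e.((d e) e))) s))
Term 2: (((\h.((((\d.(\e.((d e) e))) u) h) (w h))) (\f.(\g.(\h.((f h) g))))) v)
Alpha-equivalence: compare structure up to binder renaming.
Result: False

Answer: no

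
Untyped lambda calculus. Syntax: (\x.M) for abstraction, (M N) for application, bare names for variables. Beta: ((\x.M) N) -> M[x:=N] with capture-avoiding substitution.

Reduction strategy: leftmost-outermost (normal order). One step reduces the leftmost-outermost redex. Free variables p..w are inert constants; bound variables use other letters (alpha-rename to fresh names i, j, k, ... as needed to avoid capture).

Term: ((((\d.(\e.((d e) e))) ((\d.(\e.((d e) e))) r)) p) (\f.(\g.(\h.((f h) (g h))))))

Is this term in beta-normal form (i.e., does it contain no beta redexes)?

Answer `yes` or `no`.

Term: ((((\d.(\e.((d e) e))) ((\d.(\e.((d e) e))) r)) p) (\f.(\g.(\h.((f h) (g h))))))
Found 2 beta redex(es).

Answer: no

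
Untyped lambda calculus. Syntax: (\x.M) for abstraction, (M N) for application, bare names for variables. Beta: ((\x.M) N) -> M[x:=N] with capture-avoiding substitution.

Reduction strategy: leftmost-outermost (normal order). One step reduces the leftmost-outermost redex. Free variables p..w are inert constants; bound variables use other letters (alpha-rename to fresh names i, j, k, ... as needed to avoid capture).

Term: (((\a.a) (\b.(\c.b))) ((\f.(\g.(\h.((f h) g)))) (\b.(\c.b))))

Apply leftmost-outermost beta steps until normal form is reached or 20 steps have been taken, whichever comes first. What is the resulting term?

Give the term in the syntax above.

Step 0: (((\a.a) (\b.(\c.b))) ((\f.(\g.(\h.((f h) g)))) (\b.(\c.b))))
Step 1: ((\b.(\c.b)) ((\f.(\g.(\h.((f h) g)))) (\b.(\c.b))))
Step 2: (\c.((\f.(\g.(\h.((f h) g)))) (\b.(\c.b))))
Step 3: (\c.(\g.(\h.(((\b.(\c.b)) h) g))))
Step 4: (\c.(\g.(\h.((\c.h) g))))
Step 5: (\c.(\g.(\h.h)))

Answer: (\c.(\g.(\h.h)))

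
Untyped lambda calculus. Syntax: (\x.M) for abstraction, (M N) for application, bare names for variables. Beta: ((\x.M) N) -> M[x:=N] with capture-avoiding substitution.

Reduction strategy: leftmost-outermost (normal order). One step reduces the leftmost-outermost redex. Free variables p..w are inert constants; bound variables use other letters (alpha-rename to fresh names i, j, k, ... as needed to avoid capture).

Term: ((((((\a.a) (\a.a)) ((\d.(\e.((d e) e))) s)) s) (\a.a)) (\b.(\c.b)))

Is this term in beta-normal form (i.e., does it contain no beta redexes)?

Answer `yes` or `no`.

Term: ((((((\a.a) (\a.a)) ((\d.(\e.((d e) e))) s)) s) (\a.a)) (\b.(\c.b)))
Found 2 beta redex(es).

Answer: no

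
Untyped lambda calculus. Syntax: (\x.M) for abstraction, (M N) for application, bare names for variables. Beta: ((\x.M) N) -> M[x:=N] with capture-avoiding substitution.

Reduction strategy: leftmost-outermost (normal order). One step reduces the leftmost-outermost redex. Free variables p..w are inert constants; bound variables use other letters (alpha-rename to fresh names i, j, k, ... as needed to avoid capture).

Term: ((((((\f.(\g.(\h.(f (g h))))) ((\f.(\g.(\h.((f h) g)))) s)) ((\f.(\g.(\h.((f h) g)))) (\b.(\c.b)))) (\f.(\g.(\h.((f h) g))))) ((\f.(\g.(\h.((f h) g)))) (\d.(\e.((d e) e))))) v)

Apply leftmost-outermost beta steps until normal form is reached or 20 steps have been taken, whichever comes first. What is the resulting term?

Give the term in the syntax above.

Answer: (((s (\g.(\h.((h g) g)))) (\h.h)) v)

Derivation:
Step 0: ((((((\f.(\g.(\h.(f (g h))))) ((\f.(\g.(\h.((f h) g)))) s)) ((\f.(\g.(\h.((f h) g)))) (\b.(\c.b)))) (\f.(\g.(\h.((f h) g))))) ((\f.(\g.(\h.((f h) g)))) (\d.(\e.((d e) e))))) v)
Step 1: (((((\g.(\h.(((\f.(\g.(\h.((f h) g)))) s) (g h)))) ((\f.(\g.(\h.((f h) g)))) (\b.(\c.b)))) (\f.(\g.(\h.((f h) g))))) ((\f.(\g.(\h.((f h) g)))) (\d.(\e.((d e) e))))) v)
Step 2: ((((\h.(((\f.(\g.(\h.((f h) g)))) s) (((\f.(\g.(\h.((f h) g)))) (\b.(\c.b))) h))) (\f.(\g.(\h.((f h) g))))) ((\f.(\g.(\h.((f h) g)))) (\d.(\e.((d e) e))))) v)
Step 3: (((((\f.(\g.(\h.((f h) g)))) s) (((\f.(\g.(\h.((f h) g)))) (\b.(\c.b))) (\f.(\g.(\h.((f h) g)))))) ((\f.(\g.(\h.((f h) g)))) (\d.(\e.((d e) e))))) v)
Step 4: ((((\g.(\h.((s h) g))) (((\f.(\g.(\h.((f h) g)))) (\b.(\c.b))) (\f.(\g.(\h.((f h) g)))))) ((\f.(\g.(\h.((f h) g)))) (\d.(\e.((d e) e))))) v)
Step 5: (((\h.((s h) (((\f.(\g.(\h.((f h) g)))) (\b.(\c.b))) (\f.(\g.(\h.((f h) g))))))) ((\f.(\g.(\h.((f h) g)))) (\d.(\e.((d e) e))))) v)
Step 6: (((s ((\f.(\g.(\h.((f h) g)))) (\d.(\e.((d e) e))))) (((\f.(\g.(\h.((f h) g)))) (\b.(\c.b))) (\f.(\g.(\h.((f h) g)))))) v)
Step 7: (((s (\g.(\h.(((\d.(\e.((d e) e))) h) g)))) (((\f.(\g.(\h.((f h) g)))) (\b.(\c.b))) (\f.(\g.(\h.((f h) g)))))) v)
Step 8: (((s (\g.(\h.((\e.((h e) e)) g)))) (((\f.(\g.(\h.((f h) g)))) (\b.(\c.b))) (\f.(\g.(\h.((f h) g)))))) v)
Step 9: (((s (\g.(\h.((h g) g)))) (((\f.(\g.(\h.((f h) g)))) (\b.(\c.b))) (\f.(\g.(\h.((f h) g)))))) v)
Step 10: (((s (\g.(\h.((h g) g)))) ((\g.(\h.(((\b.(\c.b)) h) g))) (\f.(\g.(\h.((f h) g)))))) v)
Step 11: (((s (\g.(\h.((h g) g)))) (\h.(((\b.(\c.b)) h) (\f.(\g.(\h.((f h) g))))))) v)
Step 12: (((s (\g.(\h.((h g) g)))) (\h.((\c.h) (\f.(\g.(\h.((f h) g))))))) v)
Step 13: (((s (\g.(\h.((h g) g)))) (\h.h)) v)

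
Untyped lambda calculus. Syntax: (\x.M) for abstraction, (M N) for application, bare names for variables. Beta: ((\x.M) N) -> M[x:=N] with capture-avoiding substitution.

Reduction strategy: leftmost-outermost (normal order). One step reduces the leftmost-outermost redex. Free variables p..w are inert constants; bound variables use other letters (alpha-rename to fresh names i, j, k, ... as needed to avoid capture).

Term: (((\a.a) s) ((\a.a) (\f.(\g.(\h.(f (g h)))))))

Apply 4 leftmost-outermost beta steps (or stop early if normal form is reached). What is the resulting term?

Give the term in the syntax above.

Step 0: (((\a.a) s) ((\a.a) (\f.(\g.(\h.(f (g h)))))))
Step 1: (s ((\a.a) (\f.(\g.(\h.(f (g h)))))))
Step 2: (s (\f.(\g.(\h.(f (g h))))))
Step 3: (normal form reached)

Answer: (s (\f.(\g.(\h.(f (g h))))))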